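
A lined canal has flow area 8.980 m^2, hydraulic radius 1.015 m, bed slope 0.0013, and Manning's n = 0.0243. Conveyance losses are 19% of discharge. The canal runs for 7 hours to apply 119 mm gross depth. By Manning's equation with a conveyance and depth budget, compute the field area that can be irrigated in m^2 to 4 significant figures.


Approach: apply Manning's equation with a conveyance and depth budget, Q = (1/n)*A*R^(2/3)*S^(1/2); Q_field = Q*(1-loss); Area = Q_field*t/(d/1000).
Step 1 — canal discharge (Manning's equation):
  Q = (1/0.0243) * 8.980 * 1.015^(2/3) * 0.0013^(1/2) = 13.4571 m^3/s
Step 2 — delivered flow: Q_field = 13.4571*(1 - 19/100) = 10.9003 m^3/s
Step 3 — volume delivered: V = 10.9003 * 7*3600 = 274687 m^3
Step 4 — area served: A = V / (depth/1000) = 274687 / 0.119 = 2308000 m^2
Therefore the field area that can be irrigated = 2308000 m^2.


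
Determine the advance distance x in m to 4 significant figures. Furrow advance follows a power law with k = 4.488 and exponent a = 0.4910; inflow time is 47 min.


Approach: apply the power-law advance function, x = k*t^a.
x = 4.488 * 47^0.4910 = 29.72 m
Therefore the advance distance x = 29.72 m.


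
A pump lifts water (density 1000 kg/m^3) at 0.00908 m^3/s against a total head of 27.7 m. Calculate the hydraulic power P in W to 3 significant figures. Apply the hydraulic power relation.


Approach: apply the hydraulic power relation, P = rho*g*Q*H.
P = 1000 * 9.81 * 0.00908 * 27.7 = 2470 W
Therefore the hydraulic power P = 2470 W.


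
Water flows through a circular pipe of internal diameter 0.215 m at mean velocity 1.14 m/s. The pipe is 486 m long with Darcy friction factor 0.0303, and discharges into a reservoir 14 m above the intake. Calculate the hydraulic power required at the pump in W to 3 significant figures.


Approach: apply continuity + Darcy-Weisbach + hydraulic power, Q = A*v; hf = f*(L/D)*(v^2/(2g)); H = static + hf; P = rho*g*Q*H.
Step 1 — flow rate (continuity, Q = A*v):
  A = pi*(0.215/2)^2 = 0.036305 m^2
  Q = 0.036305 * 1.14 = 0.041388 m^3/s
Step 2 — friction head loss (Darcy-Weisbach):
  hf = 0.0303 * (486/0.215) * (1.14^2 / (2*9.81))
  hf = 4.5368 m
Step 3 — total head: H = 14 + 4.5368 = 18.537 m
Step 4 — hydraulic power (P = rho*g*Q*H):
  P = 1000 * 9.81 * 0.041388 * 18.537 = 7530 W
Therefore the hydraulic power required at the pump = 7530 W.


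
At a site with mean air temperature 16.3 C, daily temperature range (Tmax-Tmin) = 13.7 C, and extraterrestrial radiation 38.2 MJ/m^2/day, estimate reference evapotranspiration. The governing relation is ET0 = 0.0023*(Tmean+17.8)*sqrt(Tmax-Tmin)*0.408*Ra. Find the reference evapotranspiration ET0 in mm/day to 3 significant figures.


ET0 = 0.0023*(16.3+17.8)*sqrt(13.7)*0.408*38.2 = 4.52 mm/day
Therefore the reference evapotranspiration ET0 = 4.52 mm/day.


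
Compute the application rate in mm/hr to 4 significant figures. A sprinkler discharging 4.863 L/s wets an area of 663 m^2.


Approach: apply the application rate relation, rate = (Q/A)*3600.
rate = (4.863 / 663) * 3600 = 26.41 mm/hr
Therefore the application rate = 26.41 mm/hr.


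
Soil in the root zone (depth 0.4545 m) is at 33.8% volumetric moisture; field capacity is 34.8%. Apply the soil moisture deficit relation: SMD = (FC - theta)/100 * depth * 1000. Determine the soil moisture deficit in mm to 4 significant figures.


SMD = (34.8 - 33.8)/100 * 0.4545 * 1000 = 4.545 mm
Therefore the soil moisture deficit = 4.545 mm.


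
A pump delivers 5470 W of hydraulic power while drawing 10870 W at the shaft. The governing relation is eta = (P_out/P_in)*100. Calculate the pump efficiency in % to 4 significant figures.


eta = (5470 / 10870) * 100 = 50.32 %
Therefore the pump efficiency = 50.32 %.


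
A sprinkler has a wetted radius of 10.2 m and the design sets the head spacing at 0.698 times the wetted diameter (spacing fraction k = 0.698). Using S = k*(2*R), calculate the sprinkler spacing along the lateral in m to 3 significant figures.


S = 0.698 * (2 * 10.2) = 14.2 m
Therefore the sprinkler spacing along the lateral = 14.2 m.


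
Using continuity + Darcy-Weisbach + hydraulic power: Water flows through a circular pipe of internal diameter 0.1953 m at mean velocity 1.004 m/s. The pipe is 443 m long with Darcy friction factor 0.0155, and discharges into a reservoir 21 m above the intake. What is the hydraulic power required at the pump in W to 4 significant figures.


Approach: apply continuity + Darcy-Weisbach + hydraulic power, Q = A*v; hf = f*(L/D)*(v^2/(2g)); H = static + hf; P = rho*g*Q*H.
Step 1 — flow rate (continuity, Q = A*v):
  A = pi*(0.1953/2)^2 = 0.0299567 m^2
  Q = 0.0299567 * 1.004 = 0.0300766 m^3/s
Step 2 — friction head loss (Darcy-Weisbach):
  hf = 0.0155 * (443/0.1953) * (1.004^2 / (2*9.81))
  hf = 1.80635 m
Step 3 — total head: H = 21 + 1.80635 = 22.8063 m
Step 4 — hydraulic power (P = rho*g*Q*H):
  P = 1000 * 9.81 * 0.0300766 * 22.8063 = 6729 W
Therefore the hydraulic power required at the pump = 6729 W.


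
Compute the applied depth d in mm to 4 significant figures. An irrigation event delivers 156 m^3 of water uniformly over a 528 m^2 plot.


Approach: apply depth from volume over area, d = (V/A)*1000.
d = (156 / 528) * 1000 = 295.5 mm
Therefore the applied depth d = 295.5 mm.


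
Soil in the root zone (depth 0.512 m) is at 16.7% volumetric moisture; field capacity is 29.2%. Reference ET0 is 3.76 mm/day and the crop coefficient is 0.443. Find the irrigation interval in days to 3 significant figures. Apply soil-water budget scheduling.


Approach: apply soil-water budget scheduling, SMD = (FC-theta)/100*depth*1000; ETc = ET0*Kc; interval = SMD/ETc.
Step 1 — soil moisture deficit:
  SMD = (29.2 - 16.7)/100 * 0.512 * 1000 = 64.000 mm
Step 2 — daily crop ET (ETc = ET0*Kc):
  ETc = 3.76 * 0.443 = 1.6657 mm/day
Step 3 — irrigation interval (SMD/ETc):
  interval = 64.000 / 1.6657 = 38.4 days
Therefore the irrigation interval = 38.4 days.


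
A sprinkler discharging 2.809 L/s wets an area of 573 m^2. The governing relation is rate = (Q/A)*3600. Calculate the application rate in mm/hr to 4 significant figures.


rate = (2.809 / 573) * 3600 = 17.65 mm/hr
Therefore the application rate = 17.65 mm/hr.


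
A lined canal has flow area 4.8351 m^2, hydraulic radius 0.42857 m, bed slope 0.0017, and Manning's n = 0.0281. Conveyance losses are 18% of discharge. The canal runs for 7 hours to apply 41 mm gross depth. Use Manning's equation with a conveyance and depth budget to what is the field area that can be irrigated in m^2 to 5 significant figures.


Approach: apply Manning's equation with a conveyance and depth budget, Q = (1/n)*A*R^(2/3)*S^(1/2); Q_field = Q*(1-loss); Area = Q_field*t/(d/1000).
Step 1 — canal discharge (Manning's equation):
  Q = (1/0.0281) * 4.8351 * 0.42857^(2/3) * 0.0017^(1/2) = 4.032782 m^3/s
Step 2 — delivered flow: Q_field = 4.032782*(1 - 18/100) = 3.306881 m^3/s
Step 3 — volume delivered: V = 3.306881 * 7*3600 = 83333.41 m^3
Step 4 — area served: A = V / (depth/1000) = 83333.41 / 0.041 = 2032500 m^2
Therefore the field area that can be irrigated = 2032500 m^2.


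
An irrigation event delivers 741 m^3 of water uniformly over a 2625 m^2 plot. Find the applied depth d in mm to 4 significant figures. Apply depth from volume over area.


Approach: apply depth from volume over area, d = (V/A)*1000.
d = (741 / 2625) * 1000 = 282.3 mm
Therefore the applied depth d = 282.3 mm.


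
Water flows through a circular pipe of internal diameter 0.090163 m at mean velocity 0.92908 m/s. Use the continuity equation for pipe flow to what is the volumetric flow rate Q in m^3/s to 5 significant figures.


Approach: apply the continuity equation for pipe flow, Q = A * v with A = pi*(D/2)^2.
A = pi*(0.090163/2)^2 = 0.006384790 m^2
Q = 0.006384790 * 0.92908 = 0.0059320 m^3/s
Therefore the volumetric flow rate Q = 0.0059320 m^3/s.


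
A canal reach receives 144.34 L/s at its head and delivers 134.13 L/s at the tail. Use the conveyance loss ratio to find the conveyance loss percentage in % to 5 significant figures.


Approach: apply the conveyance loss ratio, loss% = ((Q_head - Q_tail)/Q_head)*100.
loss = ((144.34 - 134.13)/144.34)*100 = 7.0736 %
Therefore the conveyance loss percentage = 7.0736 %.


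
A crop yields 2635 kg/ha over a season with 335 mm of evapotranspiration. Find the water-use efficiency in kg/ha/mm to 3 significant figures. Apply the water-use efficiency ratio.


Approach: apply the water-use efficiency ratio, WUE = yield/ET.
WUE = 2635 / 335 = 7.87 kg/ha/mm
Therefore the water-use efficiency = 7.87 kg/ha/mm.


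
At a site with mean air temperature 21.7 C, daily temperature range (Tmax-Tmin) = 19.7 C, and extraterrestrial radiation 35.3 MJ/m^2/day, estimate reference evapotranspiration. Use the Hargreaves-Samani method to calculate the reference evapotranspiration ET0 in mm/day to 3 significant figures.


Approach: apply the Hargreaves-Samani method, ET0 = 0.0023*(Tmean+17.8)*sqrt(Tmax-Tmin)*0.408*Ra.
ET0 = 0.0023*(21.7+17.8)*sqrt(19.7)*0.408*35.3 = 5.81 mm/day
Therefore the reference evapotranspiration ET0 = 5.81 mm/day.


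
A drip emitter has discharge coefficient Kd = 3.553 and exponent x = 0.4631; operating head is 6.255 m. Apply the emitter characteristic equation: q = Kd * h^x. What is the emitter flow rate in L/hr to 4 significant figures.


q = 3.553 * 6.255^0.4631 = 8.305 L/hr
Therefore the emitter flow rate = 8.305 L/hr.


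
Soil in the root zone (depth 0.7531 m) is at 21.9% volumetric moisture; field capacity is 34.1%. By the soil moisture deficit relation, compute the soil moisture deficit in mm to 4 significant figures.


Approach: apply the soil moisture deficit relation, SMD = (FC - theta)/100 * depth * 1000.
SMD = (34.1 - 21.9)/100 * 0.7531 * 1000 = 91.88 mm
Therefore the soil moisture deficit = 91.88 mm.


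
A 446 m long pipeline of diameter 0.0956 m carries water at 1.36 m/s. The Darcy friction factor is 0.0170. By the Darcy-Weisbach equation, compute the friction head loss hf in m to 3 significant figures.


Approach: apply the Darcy-Weisbach equation, hf = f*(L/D)*(v^2/(2g)).
hf = 0.0170 * (446/0.0956) * (1.36^2 / (2*9.81))
hf = 7.48 m
Therefore the friction head loss hf = 7.48 m.


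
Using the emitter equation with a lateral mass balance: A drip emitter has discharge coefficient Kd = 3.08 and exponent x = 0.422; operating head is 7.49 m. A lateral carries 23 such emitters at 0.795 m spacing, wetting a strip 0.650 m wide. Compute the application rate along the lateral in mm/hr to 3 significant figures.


Approach: apply the emitter equation with a lateral mass balance, q = Kd*h^x; Q = n*q; rate = Q/(n*spacing*width).
Step 1 — single emitter flow (q = Kd*h^x):
  q = 3.08 * 7.49^0.422 = 7.2041 L/hr
Step 2 — total lateral flow: Q = 23 * 7.2041 = 165.70 L/hr
Step 3 — wetted area: A = 23 * 0.795 * 0.650 = 11.885 m^2
Step 4 — application rate: Q/A = 165.70/11.885 = 13.9 mm/hr
Therefore the application rate along the lateral = 13.9 mm/hr.


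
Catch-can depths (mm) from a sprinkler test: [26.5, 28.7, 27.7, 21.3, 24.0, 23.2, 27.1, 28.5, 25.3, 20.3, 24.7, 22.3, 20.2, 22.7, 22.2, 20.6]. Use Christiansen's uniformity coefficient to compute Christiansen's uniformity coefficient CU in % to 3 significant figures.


Approach: apply Christiansen's uniformity coefficient, CU = (1 - mean_abs_deviation/mean)*100.
mean = 24.081 mm
mean |d_i - mean| = 2.4914 mm
CU = (1 - 2.4914/24.081)*100 = 89.7 %
Therefore Christiansen's uniformity coefficient CU = 89.7 %.


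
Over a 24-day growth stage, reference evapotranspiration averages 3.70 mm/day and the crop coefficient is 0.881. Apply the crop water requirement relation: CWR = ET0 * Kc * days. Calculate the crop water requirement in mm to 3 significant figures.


CWR = 3.70 * 0.881 * 24 = 78.2 mm
Therefore the crop water requirement = 78.2 mm.


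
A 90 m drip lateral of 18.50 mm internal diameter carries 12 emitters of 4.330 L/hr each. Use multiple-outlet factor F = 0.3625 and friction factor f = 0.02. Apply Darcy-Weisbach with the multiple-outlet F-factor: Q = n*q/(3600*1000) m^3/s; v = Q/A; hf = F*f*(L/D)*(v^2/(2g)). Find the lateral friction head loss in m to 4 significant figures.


Q = 12*4.330/(3600*1000) = 1.44333e-05 m^3/s
A = pi*(18.50e-3/2)^2 = 2.68803e-04 m^2, so v = Q/A = 0.0536949 m/s
hf = 0.3625*0.02*(90/0.01850)*(0.0536949^2/(2*9.81)) = 0.005183 m
Therefore the lateral friction head loss = 0.005183 m.


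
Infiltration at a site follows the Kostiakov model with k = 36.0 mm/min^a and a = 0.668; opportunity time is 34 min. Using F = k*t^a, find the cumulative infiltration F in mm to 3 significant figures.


F = 36.0 * 34^0.668 = 380 mm
Therefore the cumulative infiltration F = 380 mm.


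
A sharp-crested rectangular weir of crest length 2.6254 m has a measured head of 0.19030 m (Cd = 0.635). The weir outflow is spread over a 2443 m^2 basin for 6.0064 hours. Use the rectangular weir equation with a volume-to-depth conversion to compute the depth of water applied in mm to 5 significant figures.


Approach: apply the rectangular weir equation with a volume-to-depth conversion, Q = (2/3)*Cd*L*sqrt(2g)*H^1.5; d = Q*t/A * 1000.
Step 1 — weir discharge:
  Q = (2/3)*0.635*2.6254*sqrt(2*9.81)*0.19030^1.5 = 0.4086821 m^3/s
Step 2 — volume: V = 0.4086821 * 6.0064*3600 = 8836.950 m^3
Step 3 — depth: d = V/A * 1000 = 8836.950/2443 * 1000 = 3617.3 mm
Therefore the depth of water applied = 3617.3 mm.


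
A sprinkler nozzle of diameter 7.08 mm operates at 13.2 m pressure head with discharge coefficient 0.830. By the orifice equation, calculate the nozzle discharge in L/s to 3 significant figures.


Approach: apply the orifice equation, Q = Cd*A*sqrt(2*g*h), A = pi*(d/2)^2.
A = pi*(7.08e-3/2)^2 = 3.9369e-05 m^2
Q = 0.830 * 3.9369e-05 * sqrt(2*9.81*13.2) * 1000 = 0.526 L/s
Therefore the nozzle discharge = 0.526 L/s.


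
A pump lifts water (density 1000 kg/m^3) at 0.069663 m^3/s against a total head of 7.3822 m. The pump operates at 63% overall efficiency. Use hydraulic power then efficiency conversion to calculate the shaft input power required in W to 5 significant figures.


Approach: apply hydraulic power then efficiency conversion, P = rho*g*Q*H; P_in = P/eta.
Step 1 — hydraulic power (P = rho*g*Q*H):
  P = 1000 * 9.81 * 0.069663 * 7.3822 = 5044.951 W
Step 2 — input power: P_in = P/eta = 5044.951 / 0.63 = 8007.9 W
Therefore the shaft input power required = 8007.9 W.


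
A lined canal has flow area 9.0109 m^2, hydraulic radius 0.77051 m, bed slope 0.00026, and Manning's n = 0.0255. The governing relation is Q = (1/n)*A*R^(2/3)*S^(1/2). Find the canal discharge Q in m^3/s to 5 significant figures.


Q = (1/0.0255) * 9.0109 * 0.77051^(2/3) * 0.00026^(1/2) = 4.7889 m^3/s
Therefore the canal discharge Q = 4.7889 m^3/s.


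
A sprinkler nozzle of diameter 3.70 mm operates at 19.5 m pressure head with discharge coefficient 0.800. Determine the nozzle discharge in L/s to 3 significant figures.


Approach: apply the orifice equation, Q = Cd*A*sqrt(2*g*h), A = pi*(d/2)^2.
A = pi*(3.70e-3/2)^2 = 1.0752e-05 m^2
Q = 0.800 * 1.0752e-05 * sqrt(2*9.81*19.5) * 1000 = 0.168 L/s
Therefore the nozzle discharge = 0.168 L/s.


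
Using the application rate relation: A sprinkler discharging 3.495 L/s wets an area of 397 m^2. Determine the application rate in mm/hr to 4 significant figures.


Approach: apply the application rate relation, rate = (Q/A)*3600.
rate = (3.495 / 397) * 3600 = 31.69 mm/hr
Therefore the application rate = 31.69 mm/hr.


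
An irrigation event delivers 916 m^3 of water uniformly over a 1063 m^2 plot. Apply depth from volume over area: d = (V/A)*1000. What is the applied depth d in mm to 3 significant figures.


d = (916 / 1063) * 1000 = 862 mm
Therefore the applied depth d = 862 mm.


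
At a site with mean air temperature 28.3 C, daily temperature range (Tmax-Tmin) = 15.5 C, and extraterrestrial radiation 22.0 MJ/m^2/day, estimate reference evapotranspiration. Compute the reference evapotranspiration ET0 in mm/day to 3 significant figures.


Approach: apply the Hargreaves-Samani method, ET0 = 0.0023*(Tmean+17.8)*sqrt(Tmax-Tmin)*0.408*Ra.
ET0 = 0.0023*(28.3+17.8)*sqrt(15.5)*0.408*22.0 = 3.75 mm/day
Therefore the reference evapotranspiration ET0 = 3.75 mm/day.


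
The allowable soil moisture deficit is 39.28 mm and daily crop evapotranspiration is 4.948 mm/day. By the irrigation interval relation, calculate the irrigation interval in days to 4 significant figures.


Approach: apply the irrigation interval relation, interval = SMD / ETc.
interval = 39.28 / 4.948 = 7.939 days
Therefore the irrigation interval = 7.939 days.


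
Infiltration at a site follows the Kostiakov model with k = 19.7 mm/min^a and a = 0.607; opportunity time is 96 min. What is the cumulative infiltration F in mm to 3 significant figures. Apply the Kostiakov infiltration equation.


Approach: apply the Kostiakov infiltration equation, F = k*t^a.
F = 19.7 * 96^0.607 = 315 mm
Therefore the cumulative infiltration F = 315 mm.


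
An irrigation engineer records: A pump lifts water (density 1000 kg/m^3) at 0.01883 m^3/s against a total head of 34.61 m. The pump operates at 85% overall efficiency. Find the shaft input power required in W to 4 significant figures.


Approach: apply hydraulic power then efficiency conversion, P = rho*g*Q*H; P_in = P/eta.
Step 1 — hydraulic power (P = rho*g*Q*H):
  P = 1000 * 9.81 * 0.01883 * 34.61 = 6393.24 W
Step 2 — input power: P_in = P/eta = 6393.24 / 0.85 = 7521 W
Therefore the shaft input power required = 7521 W.


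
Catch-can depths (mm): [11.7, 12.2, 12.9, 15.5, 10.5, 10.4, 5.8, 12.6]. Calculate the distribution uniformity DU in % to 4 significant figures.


Approach: apply the low-quarter distribution uniformity, DU = (mean of lowest quarter of readings / overall mean)*100.
sorted lowest 2 of 8: [5.8, 10.4] -> mean = 8.10000 mm
overall mean = 11.4500 mm
DU = (8.10000/11.4500)*100 = 70.74 %
Therefore the distribution uniformity DU = 70.74 %.


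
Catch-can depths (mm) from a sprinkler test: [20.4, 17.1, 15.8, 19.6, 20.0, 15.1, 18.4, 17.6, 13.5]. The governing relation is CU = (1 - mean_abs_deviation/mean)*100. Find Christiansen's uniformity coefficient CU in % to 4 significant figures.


mean = 17.5000 mm
mean |d_i - mean| = 1.88889 mm
CU = (1 - 1.88889/17.5000)*100 = 89.21 %
Therefore Christiansen's uniformity coefficient CU = 89.21 %.


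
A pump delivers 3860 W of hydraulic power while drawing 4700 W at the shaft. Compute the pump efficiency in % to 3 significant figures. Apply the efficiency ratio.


Approach: apply the efficiency ratio, eta = (P_out/P_in)*100.
eta = (3860 / 4700) * 100 = 82.1 %
Therefore the pump efficiency = 82.1 %.


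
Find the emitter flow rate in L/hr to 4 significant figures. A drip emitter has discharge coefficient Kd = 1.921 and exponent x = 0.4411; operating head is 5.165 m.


Approach: apply the emitter characteristic equation, q = Kd * h^x.
q = 1.921 * 5.165^0.4411 = 3.963 L/hr
Therefore the emitter flow rate = 3.963 L/hr.


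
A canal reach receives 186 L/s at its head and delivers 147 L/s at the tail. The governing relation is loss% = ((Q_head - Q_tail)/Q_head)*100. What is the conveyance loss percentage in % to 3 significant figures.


loss = ((186 - 147)/186)*100 = 21.0 %
Therefore the conveyance loss percentage = 21.0 %.


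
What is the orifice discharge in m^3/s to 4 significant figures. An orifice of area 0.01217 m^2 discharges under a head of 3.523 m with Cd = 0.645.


Approach: apply the orifice equation, Q = Cd*A*sqrt(2*g*h).
Q = 0.645 * 0.01217 * sqrt(2*9.81*3.523) = 0.06526 m^3/s
Therefore the orifice discharge = 0.06526 m^3/s.


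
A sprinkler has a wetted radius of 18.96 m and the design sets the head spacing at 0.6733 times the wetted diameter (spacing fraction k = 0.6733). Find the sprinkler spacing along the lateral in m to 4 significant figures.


Approach: apply the sprinkler spacing rule (spacing as a fraction of wetted diameter), S = k*(2*R).
S = 0.6733 * (2 * 18.96) = 25.53 m
Therefore the sprinkler spacing along the lateral = 25.53 m.


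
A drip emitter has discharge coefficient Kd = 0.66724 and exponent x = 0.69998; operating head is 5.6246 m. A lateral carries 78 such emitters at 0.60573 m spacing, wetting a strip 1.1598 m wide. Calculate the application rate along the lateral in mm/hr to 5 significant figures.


Approach: apply the emitter equation with a lateral mass balance, q = Kd*h^x; Q = n*q; rate = Q/(n*spacing*width).
Step 1 — single emitter flow (q = Kd*h^x):
  q = 0.66724 * 5.6246^0.69998 = 2.235276 L/hr
Step 2 — total lateral flow: Q = 78 * 2.235276 = 174.3516 L/hr
Step 3 — wetted area: A = 78 * 0.60573 * 1.1598 = 54.79700 m^2
Step 4 — application rate: Q/A = 174.3516/54.79700 = 3.1818 mm/hr
Therefore the application rate along the lateral = 3.1818 mm/hr.


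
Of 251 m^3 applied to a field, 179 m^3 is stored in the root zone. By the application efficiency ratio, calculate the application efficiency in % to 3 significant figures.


Approach: apply the application efficiency ratio, Ea = (stored/applied)*100.
Ea = (179/251)*100 = 71.3 %
Therefore the application efficiency = 71.3 %.


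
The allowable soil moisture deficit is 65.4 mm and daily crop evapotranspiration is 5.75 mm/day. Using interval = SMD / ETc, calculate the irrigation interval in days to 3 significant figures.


interval = 65.4 / 5.75 = 11.4 days
Therefore the irrigation interval = 11.4 days.


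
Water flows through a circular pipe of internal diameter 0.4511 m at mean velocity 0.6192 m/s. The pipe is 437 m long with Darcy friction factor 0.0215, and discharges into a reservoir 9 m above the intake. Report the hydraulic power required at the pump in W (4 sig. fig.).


Approach: apply continuity + Darcy-Weisbach + hydraulic power, Q = A*v; hf = f*(L/D)*(v^2/(2g)); H = static + hf; P = rho*g*Q*H.
Step 1 — flow rate (continuity, Q = A*v):
  A = pi*(0.4511/2)^2 = 0.159822 m^2
  Q = 0.159822 * 0.6192 = 0.0989615 m^3/s
Step 2 — friction head loss (Darcy-Weisbach):
  hf = 0.0215 * (437/0.4511) * (0.6192^2 / (2*9.81))
  hf = 0.407015 m
Step 3 — total head: H = 9 + 0.407015 = 9.40701 m
Step 4 — hydraulic power (P = rho*g*Q*H):
  P = 1000 * 9.81 * 0.0989615 * 9.40701 = 9132 W
Therefore the hydraulic power required at the pump = 9132 W.


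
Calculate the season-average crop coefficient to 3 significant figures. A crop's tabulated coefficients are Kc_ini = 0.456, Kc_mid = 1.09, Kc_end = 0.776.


Approach: apply a simple seasonal average, Kc_avg = (Kc_ini + Kc_mid + Kc_end)/3.
Kc_avg = (0.456 + 1.09 + 0.776)/3 = 0.774
Therefore the season-average crop coefficient = 0.774.


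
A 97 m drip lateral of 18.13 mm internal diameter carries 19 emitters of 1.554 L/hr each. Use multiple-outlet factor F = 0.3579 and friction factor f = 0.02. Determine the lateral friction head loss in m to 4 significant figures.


Approach: apply Darcy-Weisbach with the multiple-outlet F-factor, Q = n*q/(3600*1000) m^3/s; v = Q/A; hf = F*f*(L/D)*(v^2/(2g)).
Q = 19*1.554/(3600*1000) = 8.20167e-06 m^3/s
A = pi*(18.13e-3/2)^2 = 2.58158e-04 m^2, so v = Q/A = 0.0317700 m/s
hf = 0.3579*0.02*(97/0.01813)*(0.0317700^2/(2*9.81)) = 0.001970 m
Therefore the lateral friction head loss = 0.001970 m.


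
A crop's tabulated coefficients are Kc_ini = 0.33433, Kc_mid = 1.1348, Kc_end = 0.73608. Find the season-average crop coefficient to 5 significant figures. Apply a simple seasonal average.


Approach: apply a simple seasonal average, Kc_avg = (Kc_ini + Kc_mid + Kc_end)/3.
Kc_avg = (0.33433 + 1.1348 + 0.73608)/3 = 0.73507
Therefore the season-average crop coefficient = 0.73507.


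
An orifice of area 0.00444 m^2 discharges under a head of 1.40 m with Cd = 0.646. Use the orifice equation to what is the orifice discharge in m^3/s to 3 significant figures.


Approach: apply the orifice equation, Q = Cd*A*sqrt(2*g*h).
Q = 0.646 * 0.00444 * sqrt(2*9.81*1.40) = 0.0150 m^3/s
Therefore the orifice discharge = 0.0150 m^3/s.


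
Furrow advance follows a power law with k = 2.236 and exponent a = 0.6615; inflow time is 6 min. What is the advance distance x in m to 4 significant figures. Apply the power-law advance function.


Approach: apply the power-law advance function, x = k*t^a.
x = 2.236 * 6^0.6615 = 7.315 m
Therefore the advance distance x = 7.315 m.


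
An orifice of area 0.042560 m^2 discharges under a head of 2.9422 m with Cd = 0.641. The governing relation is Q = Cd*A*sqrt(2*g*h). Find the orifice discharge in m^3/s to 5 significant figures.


Q = 0.641 * 0.042560 * sqrt(2*9.81*2.9422) = 0.20727 m^3/s
Therefore the orifice discharge = 0.20727 m^3/s.


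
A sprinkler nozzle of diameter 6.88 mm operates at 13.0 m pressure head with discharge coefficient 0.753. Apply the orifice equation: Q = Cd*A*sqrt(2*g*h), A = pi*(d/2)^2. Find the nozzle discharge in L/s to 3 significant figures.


A = pi*(6.88e-3/2)^2 = 3.7176e-05 m^2
Q = 0.753 * 3.7176e-05 * sqrt(2*9.81*13.0) * 1000 = 0.447 L/s
Therefore the nozzle discharge = 0.447 L/s.


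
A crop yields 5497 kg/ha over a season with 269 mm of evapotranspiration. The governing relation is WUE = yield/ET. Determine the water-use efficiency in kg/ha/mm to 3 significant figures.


WUE = 5497 / 269 = 20.4 kg/ha/mm
Therefore the water-use efficiency = 20.4 kg/ha/mm.


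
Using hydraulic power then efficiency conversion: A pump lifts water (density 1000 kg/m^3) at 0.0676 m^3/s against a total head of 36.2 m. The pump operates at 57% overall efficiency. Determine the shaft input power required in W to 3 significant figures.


Approach: apply hydraulic power then efficiency conversion, P = rho*g*Q*H; P_in = P/eta.
Step 1 — hydraulic power (P = rho*g*Q*H):
  P = 1000 * 9.81 * 0.0676 * 36.2 = 24006 W
Step 2 — input power: P_in = P/eta = 24006 / 0.57 = 42100 W
Therefore the shaft input power required = 42100 W.


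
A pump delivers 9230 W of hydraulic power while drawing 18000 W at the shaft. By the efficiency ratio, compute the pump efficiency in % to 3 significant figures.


Approach: apply the efficiency ratio, eta = (P_out/P_in)*100.
eta = (9230 / 18000) * 100 = 51.3 %
Therefore the pump efficiency = 51.3 %.


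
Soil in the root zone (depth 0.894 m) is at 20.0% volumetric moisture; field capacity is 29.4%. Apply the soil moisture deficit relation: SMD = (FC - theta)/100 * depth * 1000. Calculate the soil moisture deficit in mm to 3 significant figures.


SMD = (29.4 - 20.0)/100 * 0.894 * 1000 = 84.0 mm
Therefore the soil moisture deficit = 84.0 mm.


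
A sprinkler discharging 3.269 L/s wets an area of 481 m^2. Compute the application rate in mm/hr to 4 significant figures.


Approach: apply the application rate relation, rate = (Q/A)*3600.
rate = (3.269 / 481) * 3600 = 24.47 mm/hr
Therefore the application rate = 24.47 mm/hr.


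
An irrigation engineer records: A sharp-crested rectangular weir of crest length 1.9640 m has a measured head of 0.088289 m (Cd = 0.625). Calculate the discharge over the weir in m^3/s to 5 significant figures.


Approach: apply the rectangular weir equation, Q = (2/3)*Cd*L*sqrt(2g)*H^1.5.
Q = (2/3)*0.625*1.9640*sqrt(2*9.81)*0.088289^1.5 = 0.095091 m^3/s
Therefore the discharge over the weir = 0.095091 m^3/s.


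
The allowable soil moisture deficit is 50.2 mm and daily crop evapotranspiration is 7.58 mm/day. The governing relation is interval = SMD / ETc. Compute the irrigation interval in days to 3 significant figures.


interval = 50.2 / 7.58 = 6.62 days
Therefore the irrigation interval = 6.62 days.


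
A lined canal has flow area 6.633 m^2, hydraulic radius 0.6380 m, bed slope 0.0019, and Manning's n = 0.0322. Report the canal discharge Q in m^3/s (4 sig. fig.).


Approach: apply Manning's equation, Q = (1/n)*A*R^(2/3)*S^(1/2).
Q = (1/0.0322) * 6.633 * 0.6380^(2/3) * 0.0019^(1/2) = 6.654 m^3/s
Therefore the canal discharge Q = 6.654 m^3/s.


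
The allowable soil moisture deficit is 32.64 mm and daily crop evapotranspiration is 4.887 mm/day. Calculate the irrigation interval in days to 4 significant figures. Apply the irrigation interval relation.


Approach: apply the irrigation interval relation, interval = SMD / ETc.
interval = 32.64 / 4.887 = 6.679 days
Therefore the irrigation interval = 6.679 days.


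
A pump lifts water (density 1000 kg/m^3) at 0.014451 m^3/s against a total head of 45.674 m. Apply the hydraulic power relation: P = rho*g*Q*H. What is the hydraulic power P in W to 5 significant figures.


P = 1000 * 9.81 * 0.014451 * 45.674 = 6474.9 W
Therefore the hydraulic power P = 6474.9 W.


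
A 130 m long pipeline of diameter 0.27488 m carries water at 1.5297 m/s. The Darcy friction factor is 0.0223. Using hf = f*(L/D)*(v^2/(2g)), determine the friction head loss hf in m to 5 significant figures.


hf = 0.0223 * (130/0.27488) * (1.5297^2 / (2*9.81))
hf = 1.2578 m
Therefore the friction head loss hf = 1.2578 m.


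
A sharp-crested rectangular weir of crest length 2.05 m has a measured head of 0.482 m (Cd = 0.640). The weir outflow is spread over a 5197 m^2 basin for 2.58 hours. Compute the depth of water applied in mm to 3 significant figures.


Approach: apply the rectangular weir equation with a volume-to-depth conversion, Q = (2/3)*Cd*L*sqrt(2g)*H^1.5; d = Q*t/A * 1000.
Step 1 — weir discharge:
  Q = (2/3)*0.640*2.05*sqrt(2*9.81)*0.482^1.5 = 1.2965 m^3/s
Step 2 — volume: V = 1.2965 * 2.58*3600 = 12042 m^3
Step 3 — depth: d = V/A * 1000 = 12042/5197 * 1000 = 2320 mm
Therefore the depth of water applied = 2320 mm.


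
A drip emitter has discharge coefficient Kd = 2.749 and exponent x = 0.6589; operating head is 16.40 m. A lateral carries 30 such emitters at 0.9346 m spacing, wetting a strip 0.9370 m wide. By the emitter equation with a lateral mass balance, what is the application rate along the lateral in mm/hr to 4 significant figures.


Approach: apply the emitter equation with a lateral mass balance, q = Kd*h^x; Q = n*q; rate = Q/(n*spacing*width).
Step 1 — single emitter flow (q = Kd*h^x):
  q = 2.749 * 16.40^0.6589 = 17.3634 L/hr
Step 2 — total lateral flow: Q = 30 * 17.3634 = 520.903 L/hr
Step 3 — wetted area: A = 30 * 0.9346 * 0.9370 = 26.2716 m^2
Step 4 — application rate: Q/A = 520.903/26.2716 = 19.83 mm/hr
Therefore the application rate along the lateral = 19.83 mm/hr.


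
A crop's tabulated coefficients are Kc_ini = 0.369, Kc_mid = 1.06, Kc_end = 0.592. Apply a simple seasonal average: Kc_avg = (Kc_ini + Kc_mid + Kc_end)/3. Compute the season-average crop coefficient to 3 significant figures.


Kc_avg = (0.369 + 1.06 + 0.592)/3 = 0.674
Therefore the season-average crop coefficient = 0.674.


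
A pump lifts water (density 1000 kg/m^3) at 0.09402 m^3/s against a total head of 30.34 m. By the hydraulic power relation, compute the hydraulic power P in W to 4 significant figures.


Approach: apply the hydraulic power relation, P = rho*g*Q*H.
P = 1000 * 9.81 * 0.09402 * 30.34 = 27980 W
Therefore the hydraulic power P = 27980 W.


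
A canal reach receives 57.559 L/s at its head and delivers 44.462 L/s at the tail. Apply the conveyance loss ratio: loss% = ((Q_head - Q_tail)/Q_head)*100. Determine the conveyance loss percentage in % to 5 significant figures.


loss = ((57.559 - 44.462)/57.559)*100 = 22.754 %
Therefore the conveyance loss percentage = 22.754 %.


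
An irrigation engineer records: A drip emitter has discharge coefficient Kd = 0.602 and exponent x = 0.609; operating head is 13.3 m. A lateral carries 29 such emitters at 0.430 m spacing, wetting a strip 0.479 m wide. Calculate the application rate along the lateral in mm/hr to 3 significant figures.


Approach: apply the emitter equation with a lateral mass balance, q = Kd*h^x; Q = n*q; rate = Q/(n*spacing*width).
Step 1 — single emitter flow (q = Kd*h^x):
  q = 0.602 * 13.3^0.609 = 2.9109 L/hr
Step 2 — total lateral flow: Q = 29 * 2.9109 = 84.415 L/hr
Step 3 — wetted area: A = 29 * 0.430 * 0.479 = 5.9731 m^2
Step 4 — application rate: Q/A = 84.415/5.9731 = 14.1 mm/hr
Therefore the application rate along the lateral = 14.1 mm/hr.


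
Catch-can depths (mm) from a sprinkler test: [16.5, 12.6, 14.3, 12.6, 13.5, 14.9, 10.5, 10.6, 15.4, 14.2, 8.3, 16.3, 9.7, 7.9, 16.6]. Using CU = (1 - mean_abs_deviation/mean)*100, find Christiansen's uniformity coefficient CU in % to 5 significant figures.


mean = 12.92667 mm
mean |d_i - mean| = 2.438222 mm
CU = (1 - 2.438222/12.92667)*100 = 81.138 %
Therefore Christiansen's uniformity coefficient CU = 81.138 %.


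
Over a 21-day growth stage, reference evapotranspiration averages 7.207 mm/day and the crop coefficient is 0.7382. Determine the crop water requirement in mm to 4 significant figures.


Approach: apply the crop water requirement relation, CWR = ET0 * Kc * days.
CWR = 7.207 * 0.7382 * 21 = 111.7 mm
Therefore the crop water requirement = 111.7 mm.


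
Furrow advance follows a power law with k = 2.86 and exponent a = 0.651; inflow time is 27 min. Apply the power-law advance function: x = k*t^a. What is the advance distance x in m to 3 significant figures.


x = 2.86 * 27^0.651 = 24.4 m
Therefore the advance distance x = 24.4 m.


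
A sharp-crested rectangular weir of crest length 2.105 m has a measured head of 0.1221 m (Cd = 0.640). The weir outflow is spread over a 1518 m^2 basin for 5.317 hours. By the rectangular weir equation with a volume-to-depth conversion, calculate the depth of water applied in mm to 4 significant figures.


Approach: apply the rectangular weir equation with a volume-to-depth conversion, Q = (2/3)*Cd*L*sqrt(2g)*H^1.5; d = Q*t/A * 1000.
Step 1 — weir discharge:
  Q = (2/3)*0.640*2.105*sqrt(2*9.81)*0.1221^1.5 = 0.169732 m^3/s
Step 2 — volume: V = 0.169732 * 5.317*3600 = 3248.87 m^3
Step 3 — depth: d = V/A * 1000 = 3248.87/1518 * 1000 = 2140 mm
Therefore the depth of water applied = 2140 mm.


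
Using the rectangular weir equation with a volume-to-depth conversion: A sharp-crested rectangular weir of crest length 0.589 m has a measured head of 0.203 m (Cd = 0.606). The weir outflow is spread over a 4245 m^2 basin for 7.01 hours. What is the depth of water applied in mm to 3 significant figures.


Approach: apply the rectangular weir equation with a volume-to-depth conversion, Q = (2/3)*Cd*L*sqrt(2g)*H^1.5; d = Q*t/A * 1000.
Step 1 — weir discharge:
  Q = (2/3)*0.606*0.589*sqrt(2*9.81)*0.203^1.5 = 0.096403 m^3/s
Step 2 — volume: V = 0.096403 * 7.01*3600 = 2432.8 m^3
Step 3 — depth: d = V/A * 1000 = 2432.8/4245 * 1000 = 573 mm
Therefore the depth of water applied = 573 mm.


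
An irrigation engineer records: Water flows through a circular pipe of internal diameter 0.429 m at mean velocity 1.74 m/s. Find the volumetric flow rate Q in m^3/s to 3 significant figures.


Approach: apply the continuity equation for pipe flow, Q = A * v with A = pi*(D/2)^2.
A = pi*(0.429/2)^2 = 0.14455 m^2
Q = 0.14455 * 1.74 = 0.252 m^3/s
Therefore the volumetric flow rate Q = 0.252 m^3/s.


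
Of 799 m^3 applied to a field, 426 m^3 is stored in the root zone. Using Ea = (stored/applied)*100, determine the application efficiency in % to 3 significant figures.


Ea = (426/799)*100 = 53.3 %
Therefore the application efficiency = 53.3 %.


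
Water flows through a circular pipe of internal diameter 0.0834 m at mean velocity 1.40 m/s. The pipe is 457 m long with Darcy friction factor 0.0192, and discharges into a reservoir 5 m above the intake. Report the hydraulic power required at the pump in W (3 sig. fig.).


Approach: apply continuity + Darcy-Weisbach + hydraulic power, Q = A*v; hf = f*(L/D)*(v^2/(2g)); H = static + hf; P = rho*g*Q*H.
Step 1 — flow rate (continuity, Q = A*v):
  A = pi*(0.0834/2)^2 = 0.0054629 m^2
  Q = 0.0054629 * 1.40 = 0.0076480 m^3/s
Step 2 — friction head loss (Darcy-Weisbach):
  hf = 0.0192 * (457/0.0834) * (1.40^2 / (2*9.81))
  hf = 10.510 m
Step 3 — total head: H = 5 + 10.510 = 15.510 m
Step 4 — hydraulic power (P = rho*g*Q*H):
  P = 1000 * 9.81 * 0.0076480 * 15.510 = 1160 W
Therefore the hydraulic power required at the pump = 1160 W.


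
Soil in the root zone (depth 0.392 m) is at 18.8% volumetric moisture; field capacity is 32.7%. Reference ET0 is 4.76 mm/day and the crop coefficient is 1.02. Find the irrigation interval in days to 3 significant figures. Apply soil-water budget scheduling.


Approach: apply soil-water budget scheduling, SMD = (FC-theta)/100*depth*1000; ETc = ET0*Kc; interval = SMD/ETc.
Step 1 — soil moisture deficit:
  SMD = (32.7 - 18.8)/100 * 0.392 * 1000 = 54.488 mm
Step 2 — daily crop ET (ETc = ET0*Kc):
  ETc = 4.76 * 1.02 = 4.8552 mm/day
Step 3 — irrigation interval (SMD/ETc):
  interval = 54.488 / 4.8552 = 11.2 days
Therefore the irrigation interval = 11.2 days.


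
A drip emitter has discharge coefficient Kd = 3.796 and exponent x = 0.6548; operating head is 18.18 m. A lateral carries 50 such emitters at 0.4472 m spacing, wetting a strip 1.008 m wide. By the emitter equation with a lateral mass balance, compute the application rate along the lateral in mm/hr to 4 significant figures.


Approach: apply the emitter equation with a lateral mass balance, q = Kd*h^x; Q = n*q; rate = Q/(n*spacing*width).
Step 1 — single emitter flow (q = Kd*h^x):
  q = 3.796 * 18.18^0.6548 = 25.3576 L/hr
Step 2 — total lateral flow: Q = 50 * 25.3576 = 1267.88 L/hr
Step 3 — wetted area: A = 50 * 0.4472 * 1.008 = 22.5389 m^2
Step 4 — application rate: Q/A = 1267.88/22.5389 = 56.25 mm/hr
Therefore the application rate along the lateral = 56.25 mm/hr.


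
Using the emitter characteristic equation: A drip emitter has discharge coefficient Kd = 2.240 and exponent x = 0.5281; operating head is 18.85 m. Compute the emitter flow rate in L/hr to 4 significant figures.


Approach: apply the emitter characteristic equation, q = Kd * h^x.
q = 2.240 * 18.85^0.5281 = 10.56 L/hr
Therefore the emitter flow rate = 10.56 L/hr.


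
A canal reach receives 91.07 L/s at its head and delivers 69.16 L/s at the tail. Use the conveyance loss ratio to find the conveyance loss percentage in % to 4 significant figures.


Approach: apply the conveyance loss ratio, loss% = ((Q_head - Q_tail)/Q_head)*100.
loss = ((91.07 - 69.16)/91.07)*100 = 24.06 %
Therefore the conveyance loss percentage = 24.06 %.


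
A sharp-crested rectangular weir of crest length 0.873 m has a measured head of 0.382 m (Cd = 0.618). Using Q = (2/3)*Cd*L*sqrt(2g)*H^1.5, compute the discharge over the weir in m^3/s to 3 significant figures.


Q = (2/3)*0.618*0.873*sqrt(2*9.81)*0.382^1.5 = 0.376 m^3/s
Therefore the discharge over the weir = 0.376 m^3/s.


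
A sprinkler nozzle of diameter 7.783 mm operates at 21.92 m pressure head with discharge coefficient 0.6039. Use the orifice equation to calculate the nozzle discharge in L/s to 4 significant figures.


Approach: apply the orifice equation, Q = Cd*A*sqrt(2*g*h), A = pi*(d/2)^2.
A = pi*(7.783e-3/2)^2 = 4.75756e-05 m^2
Q = 0.6039 * 4.75756e-05 * sqrt(2*9.81*21.92) * 1000 = 0.5958 L/s
Therefore the nozzle discharge = 0.5958 L/s.


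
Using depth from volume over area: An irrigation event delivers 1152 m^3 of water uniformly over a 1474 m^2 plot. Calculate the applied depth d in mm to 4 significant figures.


Approach: apply depth from volume over area, d = (V/A)*1000.
d = (1152 / 1474) * 1000 = 781.5 mm
Therefore the applied depth d = 781.5 mm.


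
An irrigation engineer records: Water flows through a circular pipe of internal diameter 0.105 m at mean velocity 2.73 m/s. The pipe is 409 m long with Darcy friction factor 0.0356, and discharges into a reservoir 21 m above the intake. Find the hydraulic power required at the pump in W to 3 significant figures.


Approach: apply continuity + Darcy-Weisbach + hydraulic power, Q = A*v; hf = f*(L/D)*(v^2/(2g)); H = static + hf; P = rho*g*Q*H.
Step 1 — flow rate (continuity, Q = A*v):
  A = pi*(0.105/2)^2 = 0.0086590 m^2
  Q = 0.0086590 * 2.73 = 0.023639 m^3/s
Step 2 — friction head loss (Darcy-Weisbach):
  hf = 0.0356 * (409/0.105) * (2.73^2 / (2*9.81))
  hf = 52.676 m
Step 3 — total head: H = 21 + 52.676 = 73.676 m
Step 4 — hydraulic power (P = rho*g*Q*H):
  P = 1000 * 9.81 * 0.023639 * 73.676 = 17100 W
Therefore the hydraulic power required at the pump = 17100 W.
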